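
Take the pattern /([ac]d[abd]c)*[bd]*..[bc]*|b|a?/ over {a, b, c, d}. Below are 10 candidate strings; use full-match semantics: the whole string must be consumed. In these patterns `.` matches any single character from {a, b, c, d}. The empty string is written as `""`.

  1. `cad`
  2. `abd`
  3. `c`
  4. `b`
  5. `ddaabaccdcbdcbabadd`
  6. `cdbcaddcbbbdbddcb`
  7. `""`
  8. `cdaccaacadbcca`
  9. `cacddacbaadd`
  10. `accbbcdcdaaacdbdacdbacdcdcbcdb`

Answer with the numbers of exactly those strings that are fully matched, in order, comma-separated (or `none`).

4, 6, 7

1 → no match
2 → no match
3 → no match
4 → match
5 → no match
6 → match
7 → match
8 → no match
9 → no match
10 → no match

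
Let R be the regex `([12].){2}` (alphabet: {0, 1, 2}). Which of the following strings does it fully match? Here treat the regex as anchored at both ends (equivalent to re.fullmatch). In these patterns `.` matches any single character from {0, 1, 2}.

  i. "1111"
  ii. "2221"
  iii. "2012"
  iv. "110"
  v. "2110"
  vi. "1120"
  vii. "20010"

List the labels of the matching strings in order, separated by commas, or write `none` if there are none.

i → match
ii → match
iii → match
iv → no match
v → match
vi → match
vii → no match

i, ii, iii, v, vi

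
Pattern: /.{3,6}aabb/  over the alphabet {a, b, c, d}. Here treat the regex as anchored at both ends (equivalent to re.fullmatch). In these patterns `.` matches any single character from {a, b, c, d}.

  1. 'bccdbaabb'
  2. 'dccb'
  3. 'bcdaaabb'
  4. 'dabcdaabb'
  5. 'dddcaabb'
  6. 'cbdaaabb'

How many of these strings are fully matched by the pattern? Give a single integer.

1 → match
2 → no match — must end with 'aabb'
3 → match
4 → match
5 → match
6 → match
Total matched: 5

5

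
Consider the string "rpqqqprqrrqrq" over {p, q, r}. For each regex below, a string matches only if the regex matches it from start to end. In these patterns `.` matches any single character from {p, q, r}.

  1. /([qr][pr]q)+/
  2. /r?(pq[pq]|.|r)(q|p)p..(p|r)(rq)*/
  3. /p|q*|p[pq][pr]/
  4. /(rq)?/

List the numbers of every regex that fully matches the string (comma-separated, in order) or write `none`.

1 → no match
2 → match
3 → no match
4 → no match

2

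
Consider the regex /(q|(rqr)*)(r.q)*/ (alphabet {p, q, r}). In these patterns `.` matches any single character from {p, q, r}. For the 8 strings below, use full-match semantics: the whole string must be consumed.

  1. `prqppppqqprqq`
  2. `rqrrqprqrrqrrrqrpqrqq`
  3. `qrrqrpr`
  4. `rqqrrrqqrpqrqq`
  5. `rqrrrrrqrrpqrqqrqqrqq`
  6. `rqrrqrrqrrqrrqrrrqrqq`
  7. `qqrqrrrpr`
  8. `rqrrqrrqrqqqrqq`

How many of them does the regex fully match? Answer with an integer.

1 → no match
2 → no match
3 → no match
4 → no match
5 → no match
6 → match
7 → no match
8 → no match
Total matched: 1

1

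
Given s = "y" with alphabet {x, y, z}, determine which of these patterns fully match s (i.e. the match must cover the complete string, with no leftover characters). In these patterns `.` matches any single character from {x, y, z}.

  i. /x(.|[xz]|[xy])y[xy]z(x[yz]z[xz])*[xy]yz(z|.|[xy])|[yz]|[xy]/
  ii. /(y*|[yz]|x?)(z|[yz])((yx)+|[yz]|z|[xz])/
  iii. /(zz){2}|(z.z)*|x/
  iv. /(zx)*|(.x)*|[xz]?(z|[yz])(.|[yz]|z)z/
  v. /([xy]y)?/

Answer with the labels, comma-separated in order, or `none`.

i

i → match
ii → no match
iii → no match
iv → no match
v → no match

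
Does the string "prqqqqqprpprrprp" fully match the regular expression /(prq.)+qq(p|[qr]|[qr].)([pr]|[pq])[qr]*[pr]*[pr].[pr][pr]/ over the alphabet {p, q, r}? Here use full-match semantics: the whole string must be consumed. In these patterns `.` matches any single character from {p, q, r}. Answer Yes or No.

Yes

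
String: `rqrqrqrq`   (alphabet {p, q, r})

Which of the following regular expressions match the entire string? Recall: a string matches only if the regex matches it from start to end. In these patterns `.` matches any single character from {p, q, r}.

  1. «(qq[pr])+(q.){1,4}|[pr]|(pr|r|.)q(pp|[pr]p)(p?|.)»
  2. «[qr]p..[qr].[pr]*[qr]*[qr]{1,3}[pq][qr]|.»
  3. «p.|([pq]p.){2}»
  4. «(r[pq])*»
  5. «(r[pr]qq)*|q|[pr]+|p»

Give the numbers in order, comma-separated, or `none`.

4

1 → no match
2 → no match
3 → no match
4 → match
5 → no match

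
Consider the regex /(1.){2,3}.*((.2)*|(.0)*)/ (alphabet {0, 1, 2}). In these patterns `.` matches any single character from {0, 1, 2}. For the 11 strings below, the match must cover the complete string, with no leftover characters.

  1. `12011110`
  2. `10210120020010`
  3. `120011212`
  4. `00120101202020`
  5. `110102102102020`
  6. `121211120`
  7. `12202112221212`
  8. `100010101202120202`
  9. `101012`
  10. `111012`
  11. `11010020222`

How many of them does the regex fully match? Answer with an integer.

1 → no match
2 → no match
3 → no match
4 → no match — must start with `1`
5 → no match
6 → match
7 → no match
8 → no match
9 → match
10 → match
11 → no match
Total matched: 3

3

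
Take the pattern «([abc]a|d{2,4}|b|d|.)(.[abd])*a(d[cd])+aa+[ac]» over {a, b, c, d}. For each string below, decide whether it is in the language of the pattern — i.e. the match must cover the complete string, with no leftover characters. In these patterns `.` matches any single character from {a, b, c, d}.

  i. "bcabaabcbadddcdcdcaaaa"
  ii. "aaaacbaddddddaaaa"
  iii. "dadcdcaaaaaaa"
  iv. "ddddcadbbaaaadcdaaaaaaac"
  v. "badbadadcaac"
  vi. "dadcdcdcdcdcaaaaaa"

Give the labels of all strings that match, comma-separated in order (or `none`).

i → match
ii → match
iii → match
iv → no match
v. "badbadadcaac" → match
vi → match

i, ii, iii, v, vi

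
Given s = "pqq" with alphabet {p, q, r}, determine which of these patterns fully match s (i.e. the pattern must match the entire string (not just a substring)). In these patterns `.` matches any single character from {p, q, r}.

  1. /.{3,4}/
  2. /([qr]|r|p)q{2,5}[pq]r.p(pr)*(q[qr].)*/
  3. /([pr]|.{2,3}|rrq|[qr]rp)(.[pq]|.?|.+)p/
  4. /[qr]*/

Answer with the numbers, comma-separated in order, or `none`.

1 → match
2 → no match
3 → no match — must end with "p"
4 → no match

1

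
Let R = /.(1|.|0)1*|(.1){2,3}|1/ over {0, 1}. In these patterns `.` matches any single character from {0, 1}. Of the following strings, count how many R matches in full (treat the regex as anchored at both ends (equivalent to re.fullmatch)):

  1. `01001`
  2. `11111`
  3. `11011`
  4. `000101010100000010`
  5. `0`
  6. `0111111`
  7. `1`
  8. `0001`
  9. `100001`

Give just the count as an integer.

1. `01001` → no match
2. `11111` → match
3. `11011` → no match
4 → no match
5. `0` → no match
6. `0111111` → match
7. `1` → match
8. `0001` → no match
9. `100001` → no match
Total matched: 3

3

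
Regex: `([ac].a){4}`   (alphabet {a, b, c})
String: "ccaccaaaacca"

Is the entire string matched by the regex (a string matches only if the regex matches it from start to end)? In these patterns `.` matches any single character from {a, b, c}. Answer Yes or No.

Yes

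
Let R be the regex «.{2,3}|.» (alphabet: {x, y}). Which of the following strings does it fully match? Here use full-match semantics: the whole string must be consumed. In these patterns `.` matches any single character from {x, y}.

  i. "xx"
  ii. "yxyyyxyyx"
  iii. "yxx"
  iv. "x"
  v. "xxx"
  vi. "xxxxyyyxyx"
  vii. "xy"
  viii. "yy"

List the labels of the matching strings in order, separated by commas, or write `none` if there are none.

i, iii, iv, v, vii, viii

i → match
ii → no match
iii → match
iv → match
v → match
vi → no match
vii → match
viii → match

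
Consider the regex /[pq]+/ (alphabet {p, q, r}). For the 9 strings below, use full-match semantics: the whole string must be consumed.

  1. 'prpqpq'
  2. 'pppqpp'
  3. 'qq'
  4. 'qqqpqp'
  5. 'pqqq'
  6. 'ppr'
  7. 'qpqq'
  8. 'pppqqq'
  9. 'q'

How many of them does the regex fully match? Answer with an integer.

1 → no match
2 → match
3 → match
4 → match
5 → match
6 → no match
7 → match
8 → match
9 → match
Total matched: 7

7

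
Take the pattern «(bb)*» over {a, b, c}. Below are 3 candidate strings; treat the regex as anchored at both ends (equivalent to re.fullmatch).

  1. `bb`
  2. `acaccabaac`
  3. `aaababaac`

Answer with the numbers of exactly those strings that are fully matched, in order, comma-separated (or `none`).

1

1 → match
2 → no match
3 → no match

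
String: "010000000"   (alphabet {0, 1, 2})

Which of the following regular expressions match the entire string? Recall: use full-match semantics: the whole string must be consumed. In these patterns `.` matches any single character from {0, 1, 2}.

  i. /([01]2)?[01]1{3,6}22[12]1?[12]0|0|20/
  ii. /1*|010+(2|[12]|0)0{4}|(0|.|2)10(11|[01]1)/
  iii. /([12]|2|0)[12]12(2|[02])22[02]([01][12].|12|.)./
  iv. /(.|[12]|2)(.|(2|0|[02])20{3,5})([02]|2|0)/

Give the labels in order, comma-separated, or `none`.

i → no match
ii → match
iii → no match
iv → no match

ii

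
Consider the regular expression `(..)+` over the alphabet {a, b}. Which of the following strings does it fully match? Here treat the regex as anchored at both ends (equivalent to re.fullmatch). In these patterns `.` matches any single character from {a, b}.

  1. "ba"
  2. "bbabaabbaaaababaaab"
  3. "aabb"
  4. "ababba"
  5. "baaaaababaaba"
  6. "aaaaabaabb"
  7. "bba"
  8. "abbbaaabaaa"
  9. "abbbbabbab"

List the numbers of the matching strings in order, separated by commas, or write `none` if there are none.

1 → match
2 → no match
3 → match
4 → match
5 → no match
6 → match
7 → no match
8 → no match
9 → match

1, 3, 4, 6, 9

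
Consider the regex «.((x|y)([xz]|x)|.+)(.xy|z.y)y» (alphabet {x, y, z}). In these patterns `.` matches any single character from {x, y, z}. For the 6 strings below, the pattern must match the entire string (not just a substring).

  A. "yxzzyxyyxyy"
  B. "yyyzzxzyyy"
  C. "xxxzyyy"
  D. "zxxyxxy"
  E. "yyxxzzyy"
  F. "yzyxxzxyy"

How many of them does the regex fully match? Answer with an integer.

5

A → match
B → match
C → match
D → no match
E → match
F → match
Total matched: 5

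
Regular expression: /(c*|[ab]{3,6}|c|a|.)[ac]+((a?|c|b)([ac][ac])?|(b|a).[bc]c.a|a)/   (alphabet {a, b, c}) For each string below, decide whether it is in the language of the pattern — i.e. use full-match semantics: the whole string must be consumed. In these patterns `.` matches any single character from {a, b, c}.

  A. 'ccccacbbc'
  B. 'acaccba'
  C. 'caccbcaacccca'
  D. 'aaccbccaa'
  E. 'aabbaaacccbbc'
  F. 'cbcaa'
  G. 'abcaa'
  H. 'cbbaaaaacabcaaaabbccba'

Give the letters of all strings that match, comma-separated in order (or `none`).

none

A. 'ccccacbbc' → no match
B. 'acaccba' → no match
C → no match
D. 'aaccbccaa' → no match
E → no match
F. 'cbcaa' → no match
G. 'abcaa' → no match
H → no match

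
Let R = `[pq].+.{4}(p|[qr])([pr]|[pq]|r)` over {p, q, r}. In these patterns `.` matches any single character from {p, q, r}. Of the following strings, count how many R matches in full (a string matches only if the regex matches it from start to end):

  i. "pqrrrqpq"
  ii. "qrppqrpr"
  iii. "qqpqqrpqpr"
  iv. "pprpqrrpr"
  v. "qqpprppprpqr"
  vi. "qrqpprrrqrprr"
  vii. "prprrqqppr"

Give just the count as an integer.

7

i → match
ii → match
iii → match
iv → match
v → match
vi → match
vii → match
Total matched: 7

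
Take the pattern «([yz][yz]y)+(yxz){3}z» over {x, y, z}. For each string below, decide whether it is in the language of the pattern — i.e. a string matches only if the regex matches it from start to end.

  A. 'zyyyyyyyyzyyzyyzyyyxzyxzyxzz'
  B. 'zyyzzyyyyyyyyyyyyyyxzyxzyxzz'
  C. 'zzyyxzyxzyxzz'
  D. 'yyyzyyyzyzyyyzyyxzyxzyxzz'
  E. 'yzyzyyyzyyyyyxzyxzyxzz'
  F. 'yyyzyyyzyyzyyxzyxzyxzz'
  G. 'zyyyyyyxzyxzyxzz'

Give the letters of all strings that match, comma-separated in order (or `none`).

A, B, C, D, E, F, G

A → match
B → match
C → match
D → match
E → match
F → match
G → match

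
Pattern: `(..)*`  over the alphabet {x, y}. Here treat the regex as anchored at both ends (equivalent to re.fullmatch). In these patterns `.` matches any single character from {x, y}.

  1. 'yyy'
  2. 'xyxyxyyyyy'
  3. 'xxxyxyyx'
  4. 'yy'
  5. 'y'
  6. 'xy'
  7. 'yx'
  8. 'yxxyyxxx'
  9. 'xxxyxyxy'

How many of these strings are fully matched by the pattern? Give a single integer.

1 → no match
2 → match
3 → match
4 → match
5 → no match
6 → match
7 → match
8 → match
9 → match
Total matched: 7

7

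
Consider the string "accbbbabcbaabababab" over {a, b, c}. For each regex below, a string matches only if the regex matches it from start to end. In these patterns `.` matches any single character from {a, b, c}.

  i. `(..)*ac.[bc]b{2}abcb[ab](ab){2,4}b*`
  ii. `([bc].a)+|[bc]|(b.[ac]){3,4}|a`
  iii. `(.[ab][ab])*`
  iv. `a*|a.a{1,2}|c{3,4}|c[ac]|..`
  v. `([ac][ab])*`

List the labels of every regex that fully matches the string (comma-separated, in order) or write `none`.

i

i → match
ii → no match
iii → no match
iv → no match
v → no match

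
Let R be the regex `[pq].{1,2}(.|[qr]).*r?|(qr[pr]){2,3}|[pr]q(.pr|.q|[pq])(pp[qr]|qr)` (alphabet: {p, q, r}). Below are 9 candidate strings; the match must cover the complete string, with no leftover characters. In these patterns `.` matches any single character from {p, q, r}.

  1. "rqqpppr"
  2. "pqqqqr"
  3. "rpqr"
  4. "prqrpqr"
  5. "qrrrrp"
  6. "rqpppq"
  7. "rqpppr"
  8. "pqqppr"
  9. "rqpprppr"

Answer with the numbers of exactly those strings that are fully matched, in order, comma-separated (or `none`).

2, 4, 5, 6, 7, 8, 9

1 → no match
2 → match
3 → no match
4 → match
5 → match
6 → match
7 → match
8 → match
9 → match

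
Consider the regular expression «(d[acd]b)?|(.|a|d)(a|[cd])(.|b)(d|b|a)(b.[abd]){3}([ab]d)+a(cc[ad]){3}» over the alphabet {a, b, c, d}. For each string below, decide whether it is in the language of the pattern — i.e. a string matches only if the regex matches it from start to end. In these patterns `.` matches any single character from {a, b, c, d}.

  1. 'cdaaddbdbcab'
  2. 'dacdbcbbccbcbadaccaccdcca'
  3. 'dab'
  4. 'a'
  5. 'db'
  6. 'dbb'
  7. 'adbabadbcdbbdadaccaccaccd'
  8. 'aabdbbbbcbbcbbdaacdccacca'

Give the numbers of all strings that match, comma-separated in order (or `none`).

3, 7

1 → no match
2 → no match
3 → match
4 → no match
5 → no match
6 → no match
7 → match
8 → no match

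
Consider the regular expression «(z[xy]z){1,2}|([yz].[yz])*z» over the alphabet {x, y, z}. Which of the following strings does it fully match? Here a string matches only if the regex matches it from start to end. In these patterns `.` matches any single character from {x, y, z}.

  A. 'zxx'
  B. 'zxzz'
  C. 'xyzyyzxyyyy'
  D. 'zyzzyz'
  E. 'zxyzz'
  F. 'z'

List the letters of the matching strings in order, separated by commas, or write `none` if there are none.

A → no match — must end with 'z'
B → match
C → no match — must end with 'z'
D → match
E → no match
F → match

B, D, F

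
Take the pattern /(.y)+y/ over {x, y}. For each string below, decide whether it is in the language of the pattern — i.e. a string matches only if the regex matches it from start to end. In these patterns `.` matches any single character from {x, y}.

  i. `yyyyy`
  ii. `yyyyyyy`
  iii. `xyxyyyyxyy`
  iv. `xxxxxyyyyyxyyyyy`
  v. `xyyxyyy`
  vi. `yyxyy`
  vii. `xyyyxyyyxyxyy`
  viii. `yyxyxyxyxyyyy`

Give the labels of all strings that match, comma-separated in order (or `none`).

i → match
ii → match
iii → no match
iv → no match
v → no match
vi → match
vii → match
viii → match

i, ii, vi, vii, viii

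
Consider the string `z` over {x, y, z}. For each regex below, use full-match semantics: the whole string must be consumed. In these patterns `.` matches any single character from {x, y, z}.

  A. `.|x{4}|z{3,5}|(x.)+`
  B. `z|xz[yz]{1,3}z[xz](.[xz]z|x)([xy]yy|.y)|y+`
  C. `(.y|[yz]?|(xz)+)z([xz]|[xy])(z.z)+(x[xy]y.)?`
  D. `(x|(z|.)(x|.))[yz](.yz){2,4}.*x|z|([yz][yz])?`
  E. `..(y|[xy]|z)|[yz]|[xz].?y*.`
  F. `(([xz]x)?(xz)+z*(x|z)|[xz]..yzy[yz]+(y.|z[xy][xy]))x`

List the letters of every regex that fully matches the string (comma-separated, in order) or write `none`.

A, B, D, E

A → match
B → match
C → no match
D → match
E → match
F → no match — must end with `x`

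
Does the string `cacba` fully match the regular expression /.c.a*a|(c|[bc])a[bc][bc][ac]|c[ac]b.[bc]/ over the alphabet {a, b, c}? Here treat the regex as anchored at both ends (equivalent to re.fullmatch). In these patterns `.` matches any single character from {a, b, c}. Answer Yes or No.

Yes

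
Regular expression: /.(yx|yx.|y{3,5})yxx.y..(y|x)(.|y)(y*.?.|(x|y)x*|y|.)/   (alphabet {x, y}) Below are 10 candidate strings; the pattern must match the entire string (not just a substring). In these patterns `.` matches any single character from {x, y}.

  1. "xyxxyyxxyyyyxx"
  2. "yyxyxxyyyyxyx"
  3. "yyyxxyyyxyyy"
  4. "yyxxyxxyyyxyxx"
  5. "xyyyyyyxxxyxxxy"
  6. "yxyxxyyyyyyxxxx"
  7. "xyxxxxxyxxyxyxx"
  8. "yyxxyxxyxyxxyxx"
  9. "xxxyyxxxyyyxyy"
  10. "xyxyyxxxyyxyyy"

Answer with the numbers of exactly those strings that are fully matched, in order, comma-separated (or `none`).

2, 4, 10

1 → no match
2 → match
3. "yyyxxyyyxyyy" → no match
4 → match
5 → no match
6 → no match
7 → no match
8 → no match
9 → no match
10 → match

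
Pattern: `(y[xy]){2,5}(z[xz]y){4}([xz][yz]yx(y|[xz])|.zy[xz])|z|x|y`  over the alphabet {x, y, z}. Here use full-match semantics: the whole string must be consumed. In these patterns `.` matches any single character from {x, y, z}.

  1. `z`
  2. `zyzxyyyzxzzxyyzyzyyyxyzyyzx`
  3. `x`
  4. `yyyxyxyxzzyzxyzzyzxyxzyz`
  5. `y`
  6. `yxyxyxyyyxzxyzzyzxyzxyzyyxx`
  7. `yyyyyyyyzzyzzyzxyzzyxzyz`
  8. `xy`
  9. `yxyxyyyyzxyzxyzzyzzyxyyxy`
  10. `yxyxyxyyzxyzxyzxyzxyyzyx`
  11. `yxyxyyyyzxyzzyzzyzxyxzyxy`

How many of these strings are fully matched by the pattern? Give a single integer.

9

1. `z` → match
2 → no match
3. `x` → match
4 → match
5. `y` → match
6 → match
7 → match
8. `xy` → no match
9 → match
10 → match
11 → match
Total matched: 9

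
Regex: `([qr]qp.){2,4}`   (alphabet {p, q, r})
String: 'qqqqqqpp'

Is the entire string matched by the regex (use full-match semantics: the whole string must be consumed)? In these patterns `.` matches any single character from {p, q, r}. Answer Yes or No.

No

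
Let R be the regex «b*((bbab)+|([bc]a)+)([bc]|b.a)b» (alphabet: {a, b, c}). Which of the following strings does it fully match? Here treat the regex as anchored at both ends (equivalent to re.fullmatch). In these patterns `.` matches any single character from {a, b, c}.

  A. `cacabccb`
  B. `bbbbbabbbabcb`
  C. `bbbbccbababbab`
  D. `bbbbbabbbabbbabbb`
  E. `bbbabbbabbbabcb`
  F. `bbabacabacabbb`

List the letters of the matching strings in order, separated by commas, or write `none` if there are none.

A → no match
B → match
C → no match
D → match
E → match
F → no match

B, D, E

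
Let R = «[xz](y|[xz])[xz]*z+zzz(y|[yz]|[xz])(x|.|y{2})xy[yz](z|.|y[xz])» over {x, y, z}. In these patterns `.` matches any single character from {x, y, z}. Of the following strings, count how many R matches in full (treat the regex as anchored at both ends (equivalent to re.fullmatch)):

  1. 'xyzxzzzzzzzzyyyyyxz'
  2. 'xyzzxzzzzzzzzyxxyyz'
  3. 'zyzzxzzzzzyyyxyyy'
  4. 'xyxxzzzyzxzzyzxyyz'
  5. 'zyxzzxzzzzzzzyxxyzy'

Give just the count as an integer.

1 → no match
2 → match
3 → match
4 → no match
5 → match
Total matched: 3

3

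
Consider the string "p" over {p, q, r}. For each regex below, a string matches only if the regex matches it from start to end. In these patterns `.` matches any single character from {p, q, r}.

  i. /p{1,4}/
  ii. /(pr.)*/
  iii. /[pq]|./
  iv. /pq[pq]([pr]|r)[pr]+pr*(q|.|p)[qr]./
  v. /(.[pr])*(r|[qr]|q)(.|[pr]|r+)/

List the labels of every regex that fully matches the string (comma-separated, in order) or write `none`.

i, iii

i → match
ii → no match
iii → match
iv → no match — must start with "pq"
v → no match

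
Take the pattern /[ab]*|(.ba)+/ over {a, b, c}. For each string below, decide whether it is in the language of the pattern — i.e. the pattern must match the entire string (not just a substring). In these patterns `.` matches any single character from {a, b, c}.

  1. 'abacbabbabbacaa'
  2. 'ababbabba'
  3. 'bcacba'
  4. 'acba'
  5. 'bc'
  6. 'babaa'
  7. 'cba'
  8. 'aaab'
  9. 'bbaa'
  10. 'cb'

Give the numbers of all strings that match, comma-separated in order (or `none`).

1 → no match
2 → match
3 → no match
4 → no match
5 → no match
6 → match
7 → match
8 → match
9 → match
10 → no match

2, 6, 7, 8, 9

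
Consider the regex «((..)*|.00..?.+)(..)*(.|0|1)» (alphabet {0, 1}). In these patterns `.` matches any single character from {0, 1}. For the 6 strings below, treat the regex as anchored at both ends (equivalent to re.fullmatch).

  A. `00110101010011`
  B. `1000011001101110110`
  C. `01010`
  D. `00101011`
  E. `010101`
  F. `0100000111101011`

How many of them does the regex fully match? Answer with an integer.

A → no match
B → match
C → match
D → no match
E → no match
F → no match
Total matched: 2

2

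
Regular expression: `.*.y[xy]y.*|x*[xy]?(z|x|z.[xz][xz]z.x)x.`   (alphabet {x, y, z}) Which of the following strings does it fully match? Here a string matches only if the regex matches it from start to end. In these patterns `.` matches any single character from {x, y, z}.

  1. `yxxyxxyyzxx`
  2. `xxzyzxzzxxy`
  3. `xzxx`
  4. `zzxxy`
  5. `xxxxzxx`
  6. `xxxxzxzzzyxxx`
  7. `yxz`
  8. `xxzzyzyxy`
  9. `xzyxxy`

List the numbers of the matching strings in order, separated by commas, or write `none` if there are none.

1 → no match
2 → match
3 → match
4 → no match
5 → match
6 → match
7 → no match
8 → match
9 → no match

2, 3, 5, 6, 8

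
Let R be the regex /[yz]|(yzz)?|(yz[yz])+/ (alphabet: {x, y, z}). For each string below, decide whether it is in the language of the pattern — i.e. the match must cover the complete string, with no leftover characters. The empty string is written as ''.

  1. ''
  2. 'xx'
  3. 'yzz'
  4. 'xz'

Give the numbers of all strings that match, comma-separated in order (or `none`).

1 → match
2 → no match
3 → match
4 → no match

1, 3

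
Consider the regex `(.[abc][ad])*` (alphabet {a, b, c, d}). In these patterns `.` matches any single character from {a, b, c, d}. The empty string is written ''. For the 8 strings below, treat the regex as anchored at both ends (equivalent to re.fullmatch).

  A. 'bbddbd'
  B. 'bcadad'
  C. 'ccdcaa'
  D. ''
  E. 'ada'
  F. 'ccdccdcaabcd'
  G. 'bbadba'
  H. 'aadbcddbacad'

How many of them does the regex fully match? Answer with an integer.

7

A. 'bbddbd' → match
B. 'bcadad' → match
C. 'ccdcaa' → match
D. '' → match
E. 'ada' → no match
F. 'ccdccdcaabcd' → match
G. 'bbadba' → match
H. 'aadbcddbacad' → match
Total matched: 7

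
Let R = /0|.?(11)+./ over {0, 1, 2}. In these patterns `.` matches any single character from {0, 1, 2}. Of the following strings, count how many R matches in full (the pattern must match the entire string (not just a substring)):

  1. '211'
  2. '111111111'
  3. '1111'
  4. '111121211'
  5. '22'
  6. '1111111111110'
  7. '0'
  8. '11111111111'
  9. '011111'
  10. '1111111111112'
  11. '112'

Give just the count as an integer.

1 → no match
2 → match
3 → match
4 → no match
5 → no match
6 → match
7 → match
8 → match
9 → match
10 → match
11 → match
Total matched: 8

8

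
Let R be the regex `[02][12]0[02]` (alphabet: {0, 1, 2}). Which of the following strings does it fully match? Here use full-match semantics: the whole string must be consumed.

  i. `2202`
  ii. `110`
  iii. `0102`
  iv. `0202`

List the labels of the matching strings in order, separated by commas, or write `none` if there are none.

i, iii, iv

i. `2202` → match
ii. `110` → no match
iii. `0102` → match
iv. `0202` → match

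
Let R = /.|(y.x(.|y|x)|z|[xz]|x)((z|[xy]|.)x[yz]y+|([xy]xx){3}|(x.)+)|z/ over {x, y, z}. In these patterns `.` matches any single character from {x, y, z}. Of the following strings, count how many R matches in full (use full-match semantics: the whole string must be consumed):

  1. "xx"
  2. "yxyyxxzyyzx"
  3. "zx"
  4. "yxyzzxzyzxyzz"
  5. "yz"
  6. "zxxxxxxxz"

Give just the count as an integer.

1

1 → no match
2 → no match
3 → no match
4 → no match
5 → no match
6 → match
Total matched: 1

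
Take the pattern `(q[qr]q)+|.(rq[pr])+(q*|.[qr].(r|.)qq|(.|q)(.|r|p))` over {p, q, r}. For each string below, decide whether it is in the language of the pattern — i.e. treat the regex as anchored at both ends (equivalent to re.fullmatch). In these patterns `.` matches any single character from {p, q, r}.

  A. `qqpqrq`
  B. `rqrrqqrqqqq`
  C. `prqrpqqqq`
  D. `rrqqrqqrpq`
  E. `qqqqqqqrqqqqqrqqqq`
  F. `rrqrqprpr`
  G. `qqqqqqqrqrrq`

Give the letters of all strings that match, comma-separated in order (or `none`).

E

A → no match
B → no match
C → no match
D → no match
E → match
F → no match
G → no match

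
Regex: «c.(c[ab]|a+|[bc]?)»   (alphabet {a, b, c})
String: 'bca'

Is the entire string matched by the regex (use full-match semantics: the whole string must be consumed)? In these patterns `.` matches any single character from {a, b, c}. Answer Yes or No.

No

Every match must start with 'c', but 'bca' does not.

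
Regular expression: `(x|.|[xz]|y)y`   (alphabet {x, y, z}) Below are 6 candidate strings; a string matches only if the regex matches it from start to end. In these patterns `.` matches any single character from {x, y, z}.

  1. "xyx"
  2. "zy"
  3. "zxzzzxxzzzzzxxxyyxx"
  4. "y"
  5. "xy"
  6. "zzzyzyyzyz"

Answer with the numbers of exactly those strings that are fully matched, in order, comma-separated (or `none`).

1. "xyx" → no match — must end with "y"
2. "zy" → match
3 → no match — must end with "y"
4. "y" → no match
5. "xy" → match
6. "zzzyzyyzyz" → no match — must end with "y"

2, 5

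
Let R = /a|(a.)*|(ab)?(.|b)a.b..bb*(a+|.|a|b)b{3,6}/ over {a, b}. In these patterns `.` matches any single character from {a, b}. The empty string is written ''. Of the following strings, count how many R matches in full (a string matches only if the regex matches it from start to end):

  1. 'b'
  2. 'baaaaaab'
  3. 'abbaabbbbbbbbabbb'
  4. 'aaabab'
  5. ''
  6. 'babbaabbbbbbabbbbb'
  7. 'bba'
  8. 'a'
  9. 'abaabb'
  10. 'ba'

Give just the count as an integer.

5

1 → no match
2 → no match
3 → match
4 → match
5 → match
6 → match
7 → no match
8 → match
9 → no match
10 → no match
Total matched: 5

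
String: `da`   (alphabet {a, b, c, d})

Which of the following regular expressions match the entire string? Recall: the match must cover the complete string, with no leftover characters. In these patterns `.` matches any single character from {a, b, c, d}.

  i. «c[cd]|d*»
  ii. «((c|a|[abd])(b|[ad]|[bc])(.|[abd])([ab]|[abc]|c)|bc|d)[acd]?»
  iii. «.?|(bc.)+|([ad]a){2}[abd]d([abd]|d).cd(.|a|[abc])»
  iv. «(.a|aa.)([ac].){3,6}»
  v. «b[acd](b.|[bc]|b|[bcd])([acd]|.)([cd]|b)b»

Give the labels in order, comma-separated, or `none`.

i → no match
ii → match
iii → no match
iv → no match
v → no match — must start with `b`

ii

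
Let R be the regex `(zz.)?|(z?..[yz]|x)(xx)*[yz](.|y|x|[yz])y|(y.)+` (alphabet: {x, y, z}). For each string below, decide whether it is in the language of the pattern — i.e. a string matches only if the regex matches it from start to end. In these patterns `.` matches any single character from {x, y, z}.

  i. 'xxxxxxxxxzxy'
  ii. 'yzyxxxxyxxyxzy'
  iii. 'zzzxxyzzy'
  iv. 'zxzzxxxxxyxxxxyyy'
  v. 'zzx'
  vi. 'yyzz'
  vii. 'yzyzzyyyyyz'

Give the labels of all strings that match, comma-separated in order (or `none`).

i, v

i. 'xxxxxxxxxzxy' → match
ii → no match
iii. 'zzzxxyzzy' → no match
iv → no match
v. 'zzx' → match
vi. 'yyzz' → no match
vii. 'yzyzzyyyyyz' → no match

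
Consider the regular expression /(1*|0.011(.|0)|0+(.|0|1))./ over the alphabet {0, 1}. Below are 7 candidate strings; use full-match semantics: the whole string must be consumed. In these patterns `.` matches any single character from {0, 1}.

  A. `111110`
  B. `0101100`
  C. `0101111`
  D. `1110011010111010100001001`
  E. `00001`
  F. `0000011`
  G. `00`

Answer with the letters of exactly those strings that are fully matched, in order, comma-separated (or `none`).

A, B, C, E, F

A → match
B → match
C → match
D → no match
E → match
F → match
G → no match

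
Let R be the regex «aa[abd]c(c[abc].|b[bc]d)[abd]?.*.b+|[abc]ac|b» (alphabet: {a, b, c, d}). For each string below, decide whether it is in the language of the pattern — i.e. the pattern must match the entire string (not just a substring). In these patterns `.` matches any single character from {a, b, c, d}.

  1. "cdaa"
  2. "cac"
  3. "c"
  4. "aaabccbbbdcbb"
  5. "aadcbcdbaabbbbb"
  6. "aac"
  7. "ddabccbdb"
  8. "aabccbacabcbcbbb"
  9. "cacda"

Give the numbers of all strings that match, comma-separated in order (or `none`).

1 → no match
2 → match
3 → no match
4 → no match
5 → match
6 → match
7 → no match
8 → match
9 → no match

2, 5, 6, 8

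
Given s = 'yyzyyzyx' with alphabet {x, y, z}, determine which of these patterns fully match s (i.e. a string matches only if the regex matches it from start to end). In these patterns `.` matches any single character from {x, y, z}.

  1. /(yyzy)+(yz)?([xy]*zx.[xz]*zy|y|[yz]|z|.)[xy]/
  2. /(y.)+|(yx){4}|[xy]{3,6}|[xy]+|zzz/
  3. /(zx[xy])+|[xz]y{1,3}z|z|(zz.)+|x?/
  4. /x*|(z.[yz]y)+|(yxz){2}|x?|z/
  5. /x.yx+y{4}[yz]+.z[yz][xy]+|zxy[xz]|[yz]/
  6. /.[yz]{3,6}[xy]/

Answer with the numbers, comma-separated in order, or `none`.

1 → match
2 → no match
3 → no match
4 → no match
5 → no match
6 → match

1, 6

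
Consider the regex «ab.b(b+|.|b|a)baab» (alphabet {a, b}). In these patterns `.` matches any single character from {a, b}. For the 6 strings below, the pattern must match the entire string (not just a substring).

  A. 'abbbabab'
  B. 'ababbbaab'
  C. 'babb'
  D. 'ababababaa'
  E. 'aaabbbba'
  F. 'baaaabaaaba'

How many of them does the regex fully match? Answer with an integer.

1

A → no match — must end with 'baab'
B → match
C → no match — must start with 'ab'
D → no match — must end with 'baab'
E → no match — must start with 'ab'
F → no match — must start with 'ab'
Total matched: 1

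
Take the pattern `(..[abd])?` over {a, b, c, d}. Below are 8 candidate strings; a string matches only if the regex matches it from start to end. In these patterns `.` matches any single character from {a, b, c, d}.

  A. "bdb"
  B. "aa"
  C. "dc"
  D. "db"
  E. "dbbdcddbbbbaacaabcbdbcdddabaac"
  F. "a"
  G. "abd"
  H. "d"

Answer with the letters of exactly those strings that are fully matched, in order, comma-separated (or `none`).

A, G

A → match
B → no match
C → no match
D → no match
E → no match
F → no match
G → match
H → no match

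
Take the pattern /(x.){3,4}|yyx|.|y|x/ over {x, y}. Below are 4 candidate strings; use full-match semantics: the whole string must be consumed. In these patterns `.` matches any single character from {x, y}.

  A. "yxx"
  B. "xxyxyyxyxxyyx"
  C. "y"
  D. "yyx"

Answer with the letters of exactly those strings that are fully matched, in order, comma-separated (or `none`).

A → no match
B → no match
C → match
D → match

C, D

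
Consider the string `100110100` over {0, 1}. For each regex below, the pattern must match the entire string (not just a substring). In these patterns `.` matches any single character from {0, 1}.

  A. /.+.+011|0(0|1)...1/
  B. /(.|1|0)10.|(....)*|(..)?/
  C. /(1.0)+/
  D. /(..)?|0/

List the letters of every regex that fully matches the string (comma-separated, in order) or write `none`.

C

A → no match
B → no match
C → match
D → no match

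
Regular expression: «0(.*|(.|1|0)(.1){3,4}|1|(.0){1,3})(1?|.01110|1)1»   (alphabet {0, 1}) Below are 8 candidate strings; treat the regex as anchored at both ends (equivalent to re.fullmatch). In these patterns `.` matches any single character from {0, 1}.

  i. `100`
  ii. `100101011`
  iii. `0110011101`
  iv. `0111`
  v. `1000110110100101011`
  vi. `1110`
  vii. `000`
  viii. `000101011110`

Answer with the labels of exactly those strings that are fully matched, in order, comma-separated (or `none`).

i. `100` → no match — must start with `0`
ii. `100101011` → no match — must start with `0`
iii. `0110011101` → match
iv. `0111` → match
v → no match — must start with `0`
vi. `1110` → no match — must start with `0`
vii. `000` → no match — must end with `1`
viii. `000101011110` → no match — must end with `1`

iii, iv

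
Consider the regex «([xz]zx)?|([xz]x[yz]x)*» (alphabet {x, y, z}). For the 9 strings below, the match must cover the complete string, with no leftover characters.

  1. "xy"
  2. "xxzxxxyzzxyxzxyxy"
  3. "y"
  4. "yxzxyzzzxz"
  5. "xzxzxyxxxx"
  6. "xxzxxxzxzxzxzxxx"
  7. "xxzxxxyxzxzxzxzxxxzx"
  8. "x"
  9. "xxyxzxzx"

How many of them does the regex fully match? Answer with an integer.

1 → no match
2 → no match
3 → no match
4 → no match
5 → no match
6 → no match
7 → match
8 → no match
9 → match
Total matched: 2

2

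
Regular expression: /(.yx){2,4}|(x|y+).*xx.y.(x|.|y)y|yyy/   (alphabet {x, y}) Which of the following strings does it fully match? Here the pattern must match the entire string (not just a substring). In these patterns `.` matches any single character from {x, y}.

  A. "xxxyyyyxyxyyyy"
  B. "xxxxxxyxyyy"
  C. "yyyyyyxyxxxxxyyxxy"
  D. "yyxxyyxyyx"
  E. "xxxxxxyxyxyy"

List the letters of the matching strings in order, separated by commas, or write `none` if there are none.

A → no match
B. "xxxxxxyxyyy" → no match
C → match
D. "yyxxyyxyyx" → no match
E. "xxxxxxyxyxyy" → no match

C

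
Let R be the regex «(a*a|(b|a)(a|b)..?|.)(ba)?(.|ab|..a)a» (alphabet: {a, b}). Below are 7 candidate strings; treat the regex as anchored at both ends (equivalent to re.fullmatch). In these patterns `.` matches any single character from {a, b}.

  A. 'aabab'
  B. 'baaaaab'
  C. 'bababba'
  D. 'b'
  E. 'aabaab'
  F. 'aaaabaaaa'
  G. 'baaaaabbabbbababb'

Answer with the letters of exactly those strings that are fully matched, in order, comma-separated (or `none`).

A → no match — must end with 'a'
B → no match — must end with 'a'
C → no match
D → no match — must end with 'a'
E → no match — must end with 'a'
F → no match
G → no match — must end with 'a'

none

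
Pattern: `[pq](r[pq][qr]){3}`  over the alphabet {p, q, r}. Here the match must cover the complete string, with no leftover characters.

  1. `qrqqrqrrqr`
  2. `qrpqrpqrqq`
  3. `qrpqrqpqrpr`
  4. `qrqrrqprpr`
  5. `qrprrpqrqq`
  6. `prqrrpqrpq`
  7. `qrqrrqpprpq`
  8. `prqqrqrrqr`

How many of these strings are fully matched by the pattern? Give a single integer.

5

1 → match
2 → match
3 → no match
4 → no match
5 → match
6 → match
7 → no match
8 → match
Total matched: 5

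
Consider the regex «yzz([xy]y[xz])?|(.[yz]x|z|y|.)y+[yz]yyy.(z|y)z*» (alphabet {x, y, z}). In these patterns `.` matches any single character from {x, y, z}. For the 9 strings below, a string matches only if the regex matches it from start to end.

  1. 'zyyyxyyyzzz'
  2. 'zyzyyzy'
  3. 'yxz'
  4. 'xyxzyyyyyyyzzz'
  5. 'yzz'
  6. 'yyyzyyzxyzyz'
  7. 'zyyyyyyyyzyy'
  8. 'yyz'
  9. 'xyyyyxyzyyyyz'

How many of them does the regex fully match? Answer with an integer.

1

1 → no match
2 → no match
3 → no match
4 → no match
5 → match
6 → no match
7 → no match
8 → no match
9 → no match
Total matched: 1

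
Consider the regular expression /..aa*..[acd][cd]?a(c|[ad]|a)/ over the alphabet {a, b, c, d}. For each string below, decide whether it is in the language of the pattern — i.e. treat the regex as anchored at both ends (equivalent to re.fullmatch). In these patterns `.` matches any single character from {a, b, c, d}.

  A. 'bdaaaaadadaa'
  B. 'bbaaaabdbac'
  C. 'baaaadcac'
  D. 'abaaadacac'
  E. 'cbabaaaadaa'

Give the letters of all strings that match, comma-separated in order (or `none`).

A, C, D

A. 'bdaaaaadadaa' → match
B. 'bbaaaabdbac' → no match
C. 'baaaadcac' → match
D. 'abaaadacac' → match
E. 'cbabaaaadaa' → no match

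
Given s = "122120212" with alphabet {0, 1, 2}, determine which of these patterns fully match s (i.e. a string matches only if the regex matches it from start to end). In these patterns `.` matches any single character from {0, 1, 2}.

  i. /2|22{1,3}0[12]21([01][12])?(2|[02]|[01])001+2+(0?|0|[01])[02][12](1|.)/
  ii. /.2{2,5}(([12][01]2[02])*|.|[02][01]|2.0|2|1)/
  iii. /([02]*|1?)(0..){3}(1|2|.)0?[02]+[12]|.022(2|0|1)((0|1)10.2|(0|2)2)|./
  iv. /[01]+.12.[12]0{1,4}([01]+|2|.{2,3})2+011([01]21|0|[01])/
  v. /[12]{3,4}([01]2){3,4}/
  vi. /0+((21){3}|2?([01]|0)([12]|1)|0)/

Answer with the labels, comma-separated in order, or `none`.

i → no match
ii → no match
iii → no match
iv → no match
v → match
vi → no match — must start with "0"

v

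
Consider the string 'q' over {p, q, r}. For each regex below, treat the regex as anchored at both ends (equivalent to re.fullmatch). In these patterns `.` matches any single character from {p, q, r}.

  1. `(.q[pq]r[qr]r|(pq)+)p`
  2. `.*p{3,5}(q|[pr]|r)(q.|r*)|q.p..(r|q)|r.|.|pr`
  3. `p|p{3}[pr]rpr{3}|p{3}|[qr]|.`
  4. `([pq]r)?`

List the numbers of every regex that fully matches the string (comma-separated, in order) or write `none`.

2, 3

1 → no match — must end with 'p'
2 → match
3 → match
4 → no match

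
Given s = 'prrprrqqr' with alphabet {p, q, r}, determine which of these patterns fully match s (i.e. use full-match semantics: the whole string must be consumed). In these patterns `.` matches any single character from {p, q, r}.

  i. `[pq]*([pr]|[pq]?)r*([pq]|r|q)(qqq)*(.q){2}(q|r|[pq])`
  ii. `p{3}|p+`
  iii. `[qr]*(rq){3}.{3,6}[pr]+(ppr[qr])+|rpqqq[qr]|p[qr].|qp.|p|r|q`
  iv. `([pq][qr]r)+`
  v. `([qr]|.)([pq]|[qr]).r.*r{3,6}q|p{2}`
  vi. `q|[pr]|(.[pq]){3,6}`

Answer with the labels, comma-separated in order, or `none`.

iv

i → no match
ii → no match — must end with 'p'
iii → no match
iv → match
v → no match
vi → no match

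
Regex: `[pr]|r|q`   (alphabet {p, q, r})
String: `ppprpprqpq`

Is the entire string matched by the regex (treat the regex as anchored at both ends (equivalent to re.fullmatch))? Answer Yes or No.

No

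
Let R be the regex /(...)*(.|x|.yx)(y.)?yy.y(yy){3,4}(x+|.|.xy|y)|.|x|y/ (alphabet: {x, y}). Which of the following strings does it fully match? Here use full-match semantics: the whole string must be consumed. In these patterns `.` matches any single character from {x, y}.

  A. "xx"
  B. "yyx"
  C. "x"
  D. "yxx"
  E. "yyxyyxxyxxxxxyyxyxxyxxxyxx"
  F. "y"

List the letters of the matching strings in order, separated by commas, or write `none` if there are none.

C, F

A. "xx" → no match
B. "yyx" → no match
C. "x" → match
D. "yxx" → no match
E → no match
F. "y" → match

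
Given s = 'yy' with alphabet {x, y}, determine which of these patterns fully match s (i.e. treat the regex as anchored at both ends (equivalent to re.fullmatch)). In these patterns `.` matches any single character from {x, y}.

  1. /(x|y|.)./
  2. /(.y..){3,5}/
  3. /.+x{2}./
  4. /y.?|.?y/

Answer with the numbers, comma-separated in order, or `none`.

1 → match
2 → no match
3 → no match
4 → match

1, 4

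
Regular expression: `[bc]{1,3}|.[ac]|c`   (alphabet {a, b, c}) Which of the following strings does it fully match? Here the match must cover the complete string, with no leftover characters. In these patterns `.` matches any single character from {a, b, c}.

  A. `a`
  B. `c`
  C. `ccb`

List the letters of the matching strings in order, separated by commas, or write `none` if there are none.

B, C

A → no match
B → match
C → match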